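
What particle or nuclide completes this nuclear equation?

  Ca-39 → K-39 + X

Conserve mass number: 39 = 39 + A, so A = 0.
Conserve atomic number: 20 = 19 + Z, so Z = 1.
A = 0 and Z = 1 is e⁺ — a positron.

positron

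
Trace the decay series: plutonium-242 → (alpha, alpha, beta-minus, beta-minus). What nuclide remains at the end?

Start: (A, Z) = (242, 94).
After α: (238, 92).
After α: (234, 90).
After β⁻: (234, 91).
After β⁻: (234, 92).
Z = 92 is uranium.

U-234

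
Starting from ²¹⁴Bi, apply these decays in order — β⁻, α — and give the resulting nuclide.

Start: (A, Z) = (214, 83).
After β⁻: (214, 84).
After α: (210, 82).
Z = 82 is lead.

Pb-210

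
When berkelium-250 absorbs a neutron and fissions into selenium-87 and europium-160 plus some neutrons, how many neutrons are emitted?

4

Conserve mass number: 251 = 87 + 160 + k, so k = 251 − 247 = 4.
Check atomic number: 97 = 34 + 63 + 0 = 97. ✓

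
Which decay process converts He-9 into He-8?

neutron emission

ΔA = 8 − 9 = -1; ΔZ = 2 − 2 = +0.
A drops by 1 with Z unchanged — a neutron was emitted.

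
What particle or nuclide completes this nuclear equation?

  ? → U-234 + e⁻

Pa-234

Conserve mass number: A = 234 + 0, so A = 234.
Conserve atomic number: Z = 92 − 1, so Z = 91.
Z = 91 is protactinium, so the species is Pa-234.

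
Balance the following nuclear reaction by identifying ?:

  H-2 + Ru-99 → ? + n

Conserve mass number: 2 + 99 = A + 1, so A = 100.
Conserve atomic number: 1 + 44 = Z + 0, so Z = 45.
Z = 45 is rhodium, so the species is Rh-100.

Rh-100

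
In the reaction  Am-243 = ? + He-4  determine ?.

Conserve mass number: 243 = A + 4, so A = 239.
Conserve atomic number: 95 = Z + 2, so Z = 93.
Z = 93 is neptunium, so the species is Np-239.

Np-239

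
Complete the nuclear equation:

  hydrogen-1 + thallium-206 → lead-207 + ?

gamma ray

Conserve mass number: 1 + 206 = 207 + A, so A = 0.
Conserve atomic number: 1 + 81 = 82 + Z, so Z = 0.
A = 0 and Z = 0 is γ — a gamma ray.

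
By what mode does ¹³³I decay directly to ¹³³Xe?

ΔA = 133 − 133 = 0; ΔZ = 54 − 53 = +1.
A is unchanged and Z rises by 1 — a neutron has become a proton (β⁻ decay).

beta-minus decay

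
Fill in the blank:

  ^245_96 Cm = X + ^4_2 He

Conserve mass number: 245 = A + 4, so A = 241.
Conserve atomic number: 96 = Z + 2, so Z = 94.
Z = 94 is plutonium, so the species is ^241_94 Pu.

Pu-241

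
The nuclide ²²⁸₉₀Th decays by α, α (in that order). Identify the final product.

Rn-220

Start: (A, Z) = (228, 90).
After α: (224, 88).
After α: (220, 86).
Z = 86 is radon.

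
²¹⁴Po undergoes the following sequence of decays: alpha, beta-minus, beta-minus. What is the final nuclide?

Start: (A, Z) = (214, 84).
After α: (210, 82).
After β⁻: (210, 83).
After β⁻: (210, 84).
Z = 84 is polonium.

Po-210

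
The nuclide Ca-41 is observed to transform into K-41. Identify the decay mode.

ΔA = 41 − 41 = 0; ΔZ = 19 − 20 = -1.
A is unchanged and Z drops by 1 — a proton has become a neutron (β⁺ emission or electron capture).

beta-plus decay or electron capture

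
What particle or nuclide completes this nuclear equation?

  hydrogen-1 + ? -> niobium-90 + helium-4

Conserve mass number: 1 + A = 90 + 4, so A = 93.
Conserve atomic number: 1 + Z = 41 + 2, so Z = 42.
Z = 42 is molybdenum, so the species is molybdenum-93.

Mo-93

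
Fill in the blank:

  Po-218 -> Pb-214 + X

alpha particle

Conserve mass number: 218 = 214 + A, so A = 4.
Conserve atomic number: 84 = 82 + Z, so Z = 2.
A = 4 and Z = 2 is He-4 — an alpha particle.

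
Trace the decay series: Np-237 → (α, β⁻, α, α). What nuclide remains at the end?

Ra-225

Start: (A, Z) = (237, 93).
After α: (233, 91).
After β⁻: (233, 92).
After α: (229, 90).
After α: (225, 88).
Z = 88 is radium.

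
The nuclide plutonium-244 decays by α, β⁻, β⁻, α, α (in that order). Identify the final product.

Start: (A, Z) = (244, 94).
After α: (240, 92).
After β⁻: (240, 93).
After β⁻: (240, 94).
After α: (236, 92).
After α: (232, 90).
Z = 90 is thorium.

Th-232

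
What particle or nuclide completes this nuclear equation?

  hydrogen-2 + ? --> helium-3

proton

Conserve mass number: 2 + A = 3, so A = 1.
Conserve atomic number: 1 + Z = 2, so Z = 1.
A = 1 and Z = 1 is hydrogen-1 — a proton.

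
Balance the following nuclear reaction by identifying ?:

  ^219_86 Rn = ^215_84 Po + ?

alpha particle

Conserve mass number: 219 = 215 + A, so A = 4.
Conserve atomic number: 86 = 84 + Z, so Z = 2.
A = 4 and Z = 2 is ^4_2 He — an alpha particle.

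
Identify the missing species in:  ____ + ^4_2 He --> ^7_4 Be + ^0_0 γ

Conserve mass number: A + 4 = 7 + 0, so A = 3.
Conserve atomic number: Z + 2 = 4 + 0, so Z = 2.
Z = 2 is helium, so the species is ^3_2 He.

He-3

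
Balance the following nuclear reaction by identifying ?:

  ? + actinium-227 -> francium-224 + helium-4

neutron

Conserve mass number: A + 227 = 224 + 4, so A = 1.
Conserve atomic number: Z + 89 = 87 + 2, so Z = 0.
A = 1 and Z = 0 is neutron — a neutron.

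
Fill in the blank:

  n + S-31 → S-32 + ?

gamma ray

Conserve mass number: 1 + 31 = 32 + A, so A = 0.
Conserve atomic number: 0 + 16 = 16 + Z, so Z = 0.
A = 0 and Z = 0 is γ — a gamma ray.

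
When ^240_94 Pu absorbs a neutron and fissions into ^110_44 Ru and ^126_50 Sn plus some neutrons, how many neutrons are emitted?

5

Conserve mass number: 241 = 110 + 126 + k, so k = 241 − 236 = 5.
Check atomic number: 94 = 44 + 50 + 0 = 94. ✓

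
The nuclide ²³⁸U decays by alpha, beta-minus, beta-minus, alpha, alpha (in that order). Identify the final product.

Ra-226

Start: (A, Z) = (238, 92).
After α: (234, 90).
After β⁻: (234, 91).
After β⁻: (234, 92).
After α: (230, 90).
After α: (226, 88).
Z = 88 is radium.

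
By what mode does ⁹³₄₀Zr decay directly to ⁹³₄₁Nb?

beta-minus decay

ΔA = 93 − 93 = 0; ΔZ = 41 − 40 = +1.
A is unchanged and Z rises by 1 — a neutron has become a proton (β⁻ decay).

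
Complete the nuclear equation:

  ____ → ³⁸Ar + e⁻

Cl-38

Conserve mass number: A = 38 + 0, so A = 38.
Conserve atomic number: Z = 18 − 1, so Z = 17.
Z = 17 is chlorine, so the species is ³⁸Cl.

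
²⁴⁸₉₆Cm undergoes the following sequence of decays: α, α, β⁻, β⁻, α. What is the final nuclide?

U-236

Start: (A, Z) = (248, 96).
After α: (244, 94).
After α: (240, 92).
After β⁻: (240, 93).
After β⁻: (240, 94).
After α: (236, 92).
Z = 92 is uranium.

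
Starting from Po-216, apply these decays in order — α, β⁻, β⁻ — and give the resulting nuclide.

Start: (A, Z) = (216, 84).
After α: (212, 82).
After β⁻: (212, 83).
After β⁻: (212, 84).
Z = 84 is polonium.

Po-212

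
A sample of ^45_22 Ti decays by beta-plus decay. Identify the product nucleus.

Beta-plus decay: mass number changes by +0, atomic number by -1.
A: 45 = 45; Z: 22 − 1 = 21.
Z = 21 is scandium, so the daughter is ^45_21 Sc.

Sc-45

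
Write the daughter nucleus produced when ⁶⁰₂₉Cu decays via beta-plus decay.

Ni-60

Beta-plus decay: mass number changes by +0, atomic number by -1.
A: 60 = 60; Z: 29 − 1 = 28.
Z = 28 is nickel, so the daughter is ⁶⁰₂₈Ni.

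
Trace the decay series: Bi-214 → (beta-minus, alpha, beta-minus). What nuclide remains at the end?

Bi-210

Start: (A, Z) = (214, 83).
After β⁻: (214, 84).
After α: (210, 82).
After β⁻: (210, 83).
Z = 83 is bismuth.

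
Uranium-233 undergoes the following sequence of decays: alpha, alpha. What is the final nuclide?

Ra-225

Start: (A, Z) = (233, 92).
After α: (229, 90).
After α: (225, 88).
Z = 88 is radium.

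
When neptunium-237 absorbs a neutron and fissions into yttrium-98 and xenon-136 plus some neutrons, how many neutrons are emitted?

Conserve mass number: 238 = 98 + 136 + k, so k = 238 − 234 = 4.
Check atomic number: 93 = 39 + 54 + 0 = 93. ✓

4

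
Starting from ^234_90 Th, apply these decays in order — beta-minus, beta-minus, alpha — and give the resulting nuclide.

Start: (A, Z) = (234, 90).
After β⁻: (234, 91).
After β⁻: (234, 92).
After α: (230, 90).
Z = 90 is thorium.

Th-230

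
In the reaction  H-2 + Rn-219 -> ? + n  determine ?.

Fr-220

Conserve mass number: 2 + 219 = A + 1, so A = 220.
Conserve atomic number: 1 + 86 = Z + 0, so Z = 87.
Z = 87 is francium, so the species is Fr-220.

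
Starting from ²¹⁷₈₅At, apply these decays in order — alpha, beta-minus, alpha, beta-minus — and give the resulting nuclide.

Bi-209

Start: (A, Z) = (217, 85).
After α: (213, 83).
After β⁻: (213, 84).
After α: (209, 82).
After β⁻: (209, 83).
Z = 83 is bismuth.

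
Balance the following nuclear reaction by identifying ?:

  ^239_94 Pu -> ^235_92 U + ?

alpha particle

Conserve mass number: 239 = 235 + A, so A = 4.
Conserve atomic number: 94 = 92 + Z, so Z = 2.
A = 4 and Z = 2 is ^4_2 He — an alpha particle.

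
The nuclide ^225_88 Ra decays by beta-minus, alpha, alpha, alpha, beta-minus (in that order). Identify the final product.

Start: (A, Z) = (225, 88).
After β⁻: (225, 89).
After α: (221, 87).
After α: (217, 85).
After α: (213, 83).
After β⁻: (213, 84).
Z = 84 is polonium.

Po-213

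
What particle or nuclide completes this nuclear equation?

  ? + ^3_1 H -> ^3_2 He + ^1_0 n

proton

Conserve mass number: A + 3 = 3 + 1, so A = 1.
Conserve atomic number: Z + 1 = 2 + 0, so Z = 1.
A = 1 and Z = 1 is ^1_1 H — a proton.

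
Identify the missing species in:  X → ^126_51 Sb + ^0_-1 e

Conserve mass number: A = 126 + 0, so A = 126.
Conserve atomic number: Z = 51 − 1, so Z = 50.
Z = 50 is tin, so the species is ^126_50 Sn.

Sn-126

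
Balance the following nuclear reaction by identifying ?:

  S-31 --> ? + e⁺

Conserve mass number: 31 = A + 0, so A = 31.
Conserve atomic number: 16 = Z + 1, so Z = 15.
Z = 15 is phosphorus, so the species is P-31.

P-31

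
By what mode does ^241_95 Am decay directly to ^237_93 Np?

ΔA = 237 − 241 = -4; ΔZ = 93 − 95 = -2.
A drops by 4 and Z drops by 2 — the signature of alpha emission.

alpha decay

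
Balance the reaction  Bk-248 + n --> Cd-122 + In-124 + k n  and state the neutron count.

Conserve mass number: 249 = 122 + 124 + k, so k = 249 − 246 = 3.
Check atomic number: 97 = 48 + 49 + 0 = 97. ✓

3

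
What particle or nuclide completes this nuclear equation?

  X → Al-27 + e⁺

Conserve mass number: A = 27 + 0, so A = 27.
Conserve atomic number: Z = 13 + 1, so Z = 14.
Z = 14 is silicon, so the species is Si-27.

Si-27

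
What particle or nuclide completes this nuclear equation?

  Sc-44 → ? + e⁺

Ca-44

Conserve mass number: 44 = A + 0, so A = 44.
Conserve atomic number: 21 = Z + 1, so Z = 20.
Z = 20 is calcium, so the species is Ca-44.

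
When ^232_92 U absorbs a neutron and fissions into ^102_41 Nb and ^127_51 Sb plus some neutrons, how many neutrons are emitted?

Conserve mass number: 233 = 102 + 127 + k, so k = 233 − 229 = 4.
Check atomic number: 92 = 41 + 51 + 0 = 92. ✓

4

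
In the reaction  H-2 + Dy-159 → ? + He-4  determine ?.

Tb-157

Conserve mass number: 2 + 159 = A + 4, so A = 157.
Conserve atomic number: 1 + 66 = Z + 2, so Z = 65.
Z = 65 is terbium, so the species is Tb-157.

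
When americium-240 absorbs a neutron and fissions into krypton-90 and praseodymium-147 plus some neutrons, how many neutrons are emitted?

Conserve mass number: 241 = 90 + 147 + k, so k = 241 − 237 = 4.
Check atomic number: 95 = 36 + 59 + 0 = 95. ✓

4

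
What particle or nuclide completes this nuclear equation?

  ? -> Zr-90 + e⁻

Conserve mass number: A = 90 + 0, so A = 90.
Conserve atomic number: Z = 40 − 1, so Z = 39.
Z = 39 is yttrium, so the species is Y-90.

Y-90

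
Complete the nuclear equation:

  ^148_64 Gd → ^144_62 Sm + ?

Conserve mass number: 148 = 144 + A, so A = 4.
Conserve atomic number: 64 = 62 + Z, so Z = 2.
A = 4 and Z = 2 is ^4_2 He — an alpha particle.

alpha particle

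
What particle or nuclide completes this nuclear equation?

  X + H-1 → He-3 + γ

deuteron

Conserve mass number: A + 1 = 3 + 0, so A = 2.
Conserve atomic number: Z + 1 = 2 + 0, so Z = 1.
A = 2 and Z = 1 is H-2 — a deuteron.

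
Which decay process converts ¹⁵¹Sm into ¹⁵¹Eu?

ΔA = 151 − 151 = 0; ΔZ = 63 − 62 = +1.
A is unchanged and Z rises by 1 — a neutron has become a proton (β⁻ decay).

beta-minus decay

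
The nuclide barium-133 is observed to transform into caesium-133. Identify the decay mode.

beta-plus decay or electron capture

ΔA = 133 − 133 = 0; ΔZ = 55 − 56 = -1.
A is unchanged and Z drops by 1 — a proton has become a neutron (β⁺ emission or electron capture).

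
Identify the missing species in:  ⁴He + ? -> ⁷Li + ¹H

Conserve mass number: 4 + A = 7 + 1, so A = 4.
Conserve atomic number: 2 + Z = 3 + 1, so Z = 2.
A = 4 and Z = 2 is ⁴He — an alpha particle.

alpha particle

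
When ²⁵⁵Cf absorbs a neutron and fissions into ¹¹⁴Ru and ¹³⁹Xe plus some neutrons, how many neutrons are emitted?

3

Conserve mass number: 256 = 114 + 139 + k, so k = 256 − 253 = 3.
Check atomic number: 98 = 44 + 54 + 0 = 98. ✓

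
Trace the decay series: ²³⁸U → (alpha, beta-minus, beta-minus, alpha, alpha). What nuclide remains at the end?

Start: (A, Z) = (238, 92).
After α: (234, 90).
After β⁻: (234, 91).
After β⁻: (234, 92).
After α: (230, 90).
After α: (226, 88).
Z = 88 is radium.

Ra-226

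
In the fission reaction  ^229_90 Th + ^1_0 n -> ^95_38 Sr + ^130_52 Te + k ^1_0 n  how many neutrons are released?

Conserve mass number: 230 = 95 + 130 + k, so k = 230 − 225 = 5.
Check atomic number: 90 = 38 + 52 + 0 = 90. ✓

5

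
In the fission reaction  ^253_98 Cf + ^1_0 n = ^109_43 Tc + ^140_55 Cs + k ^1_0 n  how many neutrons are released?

5

Conserve mass number: 254 = 109 + 140 + k, so k = 254 − 249 = 5.
Check atomic number: 98 = 43 + 55 + 0 = 98. ✓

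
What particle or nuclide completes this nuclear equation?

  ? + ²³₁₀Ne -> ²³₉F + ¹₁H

neutron

Conserve mass number: A + 23 = 23 + 1, so A = 1.
Conserve atomic number: Z + 10 = 9 + 1, so Z = 0.
A = 1 and Z = 0 is ¹₀n — a neutron.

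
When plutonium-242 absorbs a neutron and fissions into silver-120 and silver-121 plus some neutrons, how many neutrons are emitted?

2

Conserve mass number: 243 = 120 + 121 + k, so k = 243 − 241 = 2.
Check atomic number: 94 = 47 + 47 + 0 = 94. ✓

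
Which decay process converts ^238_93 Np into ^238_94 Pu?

ΔA = 238 − 238 = 0; ΔZ = 94 − 93 = +1.
A is unchanged and Z rises by 1 — a neutron has become a proton (β⁻ decay).

beta-minus decay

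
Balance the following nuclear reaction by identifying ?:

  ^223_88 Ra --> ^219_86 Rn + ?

alpha particle

Conserve mass number: 223 = 219 + A, so A = 4.
Conserve atomic number: 88 = 86 + Z, so Z = 2.
A = 4 and Z = 2 is ^4_2 He — an alpha particle.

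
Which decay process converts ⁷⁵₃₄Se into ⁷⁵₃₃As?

beta-plus decay or electron capture

ΔA = 75 − 75 = 0; ΔZ = 33 − 34 = -1.
A is unchanged and Z drops by 1 — a proton has become a neutron (β⁺ emission or electron capture).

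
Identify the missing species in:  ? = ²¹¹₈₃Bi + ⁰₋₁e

Pb-211

Conserve mass number: A = 211 + 0, so A = 211.
Conserve atomic number: Z = 83 − 1, so Z = 82.
Z = 82 is lead, so the species is ²¹¹₈₂Pb.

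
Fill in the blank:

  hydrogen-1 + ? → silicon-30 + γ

Al-29

Conserve mass number: 1 + A = 30 + 0, so A = 29.
Conserve atomic number: 1 + Z = 14 + 0, so Z = 13.
Z = 13 is aluminium, so the species is aluminium-29.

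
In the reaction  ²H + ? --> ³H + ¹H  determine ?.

Conserve mass number: 2 + A = 3 + 1, so A = 2.
Conserve atomic number: 1 + Z = 1 + 1, so Z = 1.
A = 2 and Z = 1 is ²H — a deuteron.

deuteron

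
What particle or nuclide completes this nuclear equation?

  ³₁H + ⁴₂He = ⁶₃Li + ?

neutron

Conserve mass number: 3 + 4 = 6 + A, so A = 1.
Conserve atomic number: 1 + 2 = 3 + Z, so Z = 0.
A = 1 and Z = 0 is ¹₀n — a neutron.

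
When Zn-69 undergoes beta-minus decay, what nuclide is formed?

Beta-minus decay: mass number changes by +0, atomic number by +1.
A: 69 = 69; Z: 30 + 1 = 31.
Z = 31 is gallium, so the daughter is Ga-69.

Ga-69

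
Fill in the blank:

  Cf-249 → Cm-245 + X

alpha particle

Conserve mass number: 249 = 245 + A, so A = 4.
Conserve atomic number: 98 = 96 + Z, so Z = 2.
A = 4 and Z = 2 is He-4 — an alpha particle.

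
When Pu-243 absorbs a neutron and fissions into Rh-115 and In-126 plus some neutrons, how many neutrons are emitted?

3

Conserve mass number: 244 = 115 + 126 + k, so k = 244 − 241 = 3.
Check atomic number: 94 = 45 + 49 + 0 = 94. ✓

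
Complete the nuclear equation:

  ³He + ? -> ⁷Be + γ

alpha particle

Conserve mass number: 3 + A = 7 + 0, so A = 4.
Conserve atomic number: 2 + Z = 4 + 0, so Z = 2.
A = 4 and Z = 2 is ⁴He — an alpha particle.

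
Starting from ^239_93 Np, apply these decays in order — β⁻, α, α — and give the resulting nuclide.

Th-231

Start: (A, Z) = (239, 93).
After β⁻: (239, 94).
After α: (235, 92).
After α: (231, 90).
Z = 90 is thorium.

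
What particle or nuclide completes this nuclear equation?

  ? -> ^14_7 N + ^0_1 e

Conserve mass number: A = 14 + 0, so A = 14.
Conserve atomic number: Z = 7 + 1, so Z = 8.
Z = 8 is oxygen, so the species is ^14_8 O.

O-14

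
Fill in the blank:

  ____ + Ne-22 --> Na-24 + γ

Conserve mass number: A + 22 = 24 + 0, so A = 2.
Conserve atomic number: Z + 10 = 11 + 0, so Z = 1.
A = 2 and Z = 1 is H-2 — a deuteron.

deuteron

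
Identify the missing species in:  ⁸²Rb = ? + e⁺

Conserve mass number: 82 = A + 0, so A = 82.
Conserve atomic number: 37 = Z + 1, so Z = 36.
Z = 36 is krypton, so the species is ⁸²Kr.

Kr-82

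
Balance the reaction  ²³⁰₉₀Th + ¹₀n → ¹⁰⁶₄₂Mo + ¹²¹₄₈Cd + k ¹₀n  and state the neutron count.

4

Conserve mass number: 231 = 106 + 121 + k, so k = 231 − 227 = 4.
Check atomic number: 90 = 42 + 48 + 0 = 90. ✓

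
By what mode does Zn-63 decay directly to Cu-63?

beta-plus decay or electron capture

ΔA = 63 − 63 = 0; ΔZ = 29 − 30 = -1.
A is unchanged and Z drops by 1 — a proton has become a neutron (β⁺ emission or electron capture).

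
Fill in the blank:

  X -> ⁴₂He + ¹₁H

Li-5

Conserve mass number: A = 4 + 1, so A = 5.
Conserve atomic number: Z = 2 + 1, so Z = 3.
Z = 3 is lithium, so the species is ⁵₃Li.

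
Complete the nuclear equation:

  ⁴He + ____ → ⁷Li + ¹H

Conserve mass number: 4 + A = 7 + 1, so A = 4.
Conserve atomic number: 2 + Z = 3 + 1, so Z = 2.
A = 4 and Z = 2 is ⁴He — an alpha particle.

alpha particle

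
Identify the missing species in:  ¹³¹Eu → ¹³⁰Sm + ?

Conserve mass number: 131 = 130 + A, so A = 1.
Conserve atomic number: 63 = 62 + Z, so Z = 1.
A = 1 and Z = 1 is ¹H — a proton.

proton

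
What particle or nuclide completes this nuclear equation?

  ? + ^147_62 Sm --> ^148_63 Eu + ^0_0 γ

proton

Conserve mass number: A + 147 = 148 + 0, so A = 1.
Conserve atomic number: Z + 62 = 63 + 0, so Z = 1.
A = 1 and Z = 1 is ^1_1 H — a proton.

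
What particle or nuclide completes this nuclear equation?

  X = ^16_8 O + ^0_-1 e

N-16

Conserve mass number: A = 16 + 0, so A = 16.
Conserve atomic number: Z = 8 − 1, so Z = 7.
Z = 7 is nitrogen, so the species is ^16_7 N.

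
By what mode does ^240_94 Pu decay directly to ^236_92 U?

alpha decay

ΔA = 236 − 240 = -4; ΔZ = 92 − 94 = -2.
A drops by 4 and Z drops by 2 — the signature of alpha emission.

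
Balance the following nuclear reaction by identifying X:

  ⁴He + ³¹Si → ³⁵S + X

Conserve mass number: 4 + 31 = 35 + A, so A = 0.
Conserve atomic number: 2 + 14 = 16 + Z, so Z = 0.
A = 0 and Z = 0 is γ — a gamma ray.

gamma ray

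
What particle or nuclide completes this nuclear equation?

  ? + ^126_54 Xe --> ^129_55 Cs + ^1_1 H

alpha particle

Conserve mass number: A + 126 = 129 + 1, so A = 4.
Conserve atomic number: Z + 54 = 55 + 1, so Z = 2.
A = 4 and Z = 2 is ^4_2 He — an alpha particle.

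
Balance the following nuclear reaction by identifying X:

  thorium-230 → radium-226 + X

Conserve mass number: 230 = 226 + A, so A = 4.
Conserve atomic number: 90 = 88 + Z, so Z = 2.
A = 4 and Z = 2 is helium-4 — an alpha particle.

alpha particle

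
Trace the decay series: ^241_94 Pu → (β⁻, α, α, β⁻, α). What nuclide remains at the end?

Th-229

Start: (A, Z) = (241, 94).
After β⁻: (241, 95).
After α: (237, 93).
After α: (233, 91).
After β⁻: (233, 92).
After α: (229, 90).
Z = 90 is thorium.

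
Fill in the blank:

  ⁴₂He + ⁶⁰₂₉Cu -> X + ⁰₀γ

Conserve mass number: 4 + 60 = A + 0, so A = 64.
Conserve atomic number: 2 + 29 = Z + 0, so Z = 31.
Z = 31 is gallium, so the species is ⁶⁴₃₁Ga.

Ga-64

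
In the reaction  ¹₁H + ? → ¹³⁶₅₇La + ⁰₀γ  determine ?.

Ba-135

Conserve mass number: 1 + A = 136 + 0, so A = 135.
Conserve atomic number: 1 + Z = 57 + 0, so Z = 56.
Z = 56 is barium, so the species is ¹³⁵₅₆Ba.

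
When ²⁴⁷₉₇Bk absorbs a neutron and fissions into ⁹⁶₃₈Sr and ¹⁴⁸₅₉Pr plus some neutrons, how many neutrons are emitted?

4

Conserve mass number: 248 = 96 + 148 + k, so k = 248 − 244 = 4.
Check atomic number: 97 = 38 + 59 + 0 = 97. ✓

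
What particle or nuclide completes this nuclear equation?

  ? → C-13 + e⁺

N-13

Conserve mass number: A = 13 + 0, so A = 13.
Conserve atomic number: Z = 6 + 1, so Z = 7.
Z = 7 is nitrogen, so the species is N-13.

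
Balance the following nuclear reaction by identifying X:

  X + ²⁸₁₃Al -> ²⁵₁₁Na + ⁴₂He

neutron

Conserve mass number: A + 28 = 25 + 4, so A = 1.
Conserve atomic number: Z + 13 = 11 + 2, so Z = 0.
A = 1 and Z = 0 is ¹₀n — a neutron.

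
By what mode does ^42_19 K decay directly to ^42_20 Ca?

beta-minus decay

ΔA = 42 − 42 = 0; ΔZ = 20 − 19 = +1.
A is unchanged and Z rises by 1 — a neutron has become a proton (β⁻ decay).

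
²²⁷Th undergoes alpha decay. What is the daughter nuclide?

Alpha decay: mass number changes by -4, atomic number by -2.
A: 227 − 4 = 223; Z: 90 − 2 = 88.
Z = 88 is radium, so the daughter is ²²³Ra.

Ra-223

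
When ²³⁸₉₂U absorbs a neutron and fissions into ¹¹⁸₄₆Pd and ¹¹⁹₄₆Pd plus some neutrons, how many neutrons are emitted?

Conserve mass number: 239 = 118 + 119 + k, so k = 239 − 237 = 2.
Check atomic number: 92 = 46 + 46 + 0 = 92. ✓

2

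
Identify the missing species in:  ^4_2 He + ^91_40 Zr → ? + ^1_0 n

Mo-94

Conserve mass number: 4 + 91 = A + 1, so A = 94.
Conserve atomic number: 2 + 40 = Z + 0, so Z = 42.
Z = 42 is molybdenum, so the species is ^94_42 Mo.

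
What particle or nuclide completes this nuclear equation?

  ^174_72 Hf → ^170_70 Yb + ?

Conserve mass number: 174 = 170 + A, so A = 4.
Conserve atomic number: 72 = 70 + Z, so Z = 2.
A = 4 and Z = 2 is ^4_2 He — an alpha particle.

alpha particle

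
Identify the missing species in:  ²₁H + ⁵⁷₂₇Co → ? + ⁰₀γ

Ni-59

Conserve mass number: 2 + 57 = A + 0, so A = 59.
Conserve atomic number: 1 + 27 = Z + 0, so Z = 28.
Z = 28 is nickel, so the species is ⁵⁹₂₈Ni.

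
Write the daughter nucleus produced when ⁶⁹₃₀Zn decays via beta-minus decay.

Ga-69

Beta-minus decay: mass number changes by +0, atomic number by +1.
A: 69 = 69; Z: 30 + 1 = 31.
Z = 31 is gallium, so the daughter is ⁶⁹₃₁Ga.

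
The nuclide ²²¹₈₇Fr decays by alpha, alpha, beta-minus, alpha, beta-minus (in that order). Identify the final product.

Start: (A, Z) = (221, 87).
After α: (217, 85).
After α: (213, 83).
After β⁻: (213, 84).
After α: (209, 82).
After β⁻: (209, 83).
Z = 83 is bismuth.

Bi-209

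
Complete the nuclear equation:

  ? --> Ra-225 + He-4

Th-229

Conserve mass number: A = 225 + 4, so A = 229.
Conserve atomic number: Z = 88 + 2, so Z = 90.
Z = 90 is thorium, so the species is Th-229.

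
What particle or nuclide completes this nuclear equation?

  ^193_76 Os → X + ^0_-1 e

Ir-193

Conserve mass number: 193 = A + 0, so A = 193.
Conserve atomic number: 76 = Z − 1, so Z = 77.
Z = 77 is iridium, so the species is ^193_77 Ir.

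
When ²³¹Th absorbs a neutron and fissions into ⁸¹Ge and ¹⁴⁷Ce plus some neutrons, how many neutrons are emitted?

Conserve mass number: 232 = 81 + 147 + k, so k = 232 − 228 = 4.
Check atomic number: 90 = 32 + 58 + 0 = 90. ✓

4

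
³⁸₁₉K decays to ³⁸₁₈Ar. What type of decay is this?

ΔA = 38 − 38 = 0; ΔZ = 18 − 19 = -1.
A is unchanged and Z drops by 1 — a proton has become a neutron (β⁺ emission or electron capture).

beta-plus decay or electron capture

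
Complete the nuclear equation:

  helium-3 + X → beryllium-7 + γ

Conserve mass number: 3 + A = 7 + 0, so A = 4.
Conserve atomic number: 2 + Z = 4 + 0, so Z = 2.
A = 4 and Z = 2 is helium-4 — an alpha particle.

alpha particle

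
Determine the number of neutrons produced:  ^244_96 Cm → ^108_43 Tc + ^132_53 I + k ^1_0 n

Conserve mass number: 244 = 108 + 132 + k, so k = 244 − 240 = 4.
Check atomic number: 96 = 43 + 53 + 0 = 96. ✓

4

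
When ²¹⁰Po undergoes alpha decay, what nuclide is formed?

Alpha decay: mass number changes by -4, atomic number by -2.
A: 210 − 4 = 206; Z: 84 − 2 = 82.
Z = 82 is lead, so the daughter is ²⁰⁶Pb.

Pb-206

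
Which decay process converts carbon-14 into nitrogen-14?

beta-minus decay

ΔA = 14 − 14 = 0; ΔZ = 7 − 6 = +1.
A is unchanged and Z rises by 1 — a neutron has become a proton (β⁻ decay).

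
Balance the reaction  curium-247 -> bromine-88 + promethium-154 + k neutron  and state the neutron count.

5

Conserve mass number: 247 = 88 + 154 + k, so k = 247 − 242 = 5.
Check atomic number: 96 = 35 + 61 + 0 = 96. ✓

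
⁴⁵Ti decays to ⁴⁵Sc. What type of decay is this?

ΔA = 45 − 45 = 0; ΔZ = 21 − 22 = -1.
A is unchanged and Z drops by 1 — a proton has become a neutron (β⁺ emission or electron capture).

beta-plus decay or electron capture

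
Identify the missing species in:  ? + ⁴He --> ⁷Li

triton

Conserve mass number: A + 4 = 7, so A = 3.
Conserve atomic number: Z + 2 = 3, so Z = 1.
A = 3 and Z = 1 is ³H — a triton.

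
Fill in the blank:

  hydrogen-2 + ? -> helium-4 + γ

deuteron

Conserve mass number: 2 + A = 4 + 0, so A = 2.
Conserve atomic number: 1 + Z = 2 + 0, so Z = 1.
A = 2 and Z = 1 is hydrogen-2 — a deuteron.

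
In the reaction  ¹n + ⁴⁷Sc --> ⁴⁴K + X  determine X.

alpha particle

Conserve mass number: 1 + 47 = 44 + A, so A = 4.
Conserve atomic number: 0 + 21 = 19 + Z, so Z = 2.
A = 4 and Z = 2 is ⁴He — an alpha particle.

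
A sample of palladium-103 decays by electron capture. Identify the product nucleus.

Rh-103

Electron capture: mass number changes by +0, atomic number by -1.
A: 103 = 103; Z: 46 − 1 = 45.
Z = 45 is rhodium, so the daughter is rhodium-103.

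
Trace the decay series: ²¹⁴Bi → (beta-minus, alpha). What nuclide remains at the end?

Start: (A, Z) = (214, 83).
After β⁻: (214, 84).
After α: (210, 82).
Z = 82 is lead.

Pb-210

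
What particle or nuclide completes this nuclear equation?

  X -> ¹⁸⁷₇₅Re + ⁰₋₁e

W-187

Conserve mass number: A = 187 + 0, so A = 187.
Conserve atomic number: Z = 75 − 1, so Z = 74.
Z = 74 is tungsten, so the species is ¹⁸⁷₇₄W.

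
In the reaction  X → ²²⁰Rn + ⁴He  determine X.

Conserve mass number: A = 220 + 4, so A = 224.
Conserve atomic number: Z = 86 + 2, so Z = 88.
Z = 88 is radium, so the species is ²²⁴Ra.

Ra-224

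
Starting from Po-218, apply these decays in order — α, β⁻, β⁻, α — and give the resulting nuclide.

Pb-210

Start: (A, Z) = (218, 84).
After α: (214, 82).
After β⁻: (214, 83).
After β⁻: (214, 84).
After α: (210, 82).
Z = 82 is lead.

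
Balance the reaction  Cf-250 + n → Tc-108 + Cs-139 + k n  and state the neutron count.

Conserve mass number: 251 = 108 + 139 + k, so k = 251 − 247 = 4.
Check atomic number: 98 = 43 + 55 + 0 = 98. ✓

4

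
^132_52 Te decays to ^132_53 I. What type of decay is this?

beta-minus decay

ΔA = 132 − 132 = 0; ΔZ = 53 − 52 = +1.
A is unchanged and Z rises by 1 — a neutron has become a proton (β⁻ decay).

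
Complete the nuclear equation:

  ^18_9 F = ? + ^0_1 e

Conserve mass number: 18 = A + 0, so A = 18.
Conserve atomic number: 9 = Z + 1, so Z = 8.
Z = 8 is oxygen, so the species is ^18_8 O.

O-18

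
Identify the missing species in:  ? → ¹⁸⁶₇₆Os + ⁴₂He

Pt-190

Conserve mass number: A = 186 + 4, so A = 190.
Conserve atomic number: Z = 76 + 2, so Z = 78.
Z = 78 is platinum, so the species is ¹⁹⁰₇₈Pt.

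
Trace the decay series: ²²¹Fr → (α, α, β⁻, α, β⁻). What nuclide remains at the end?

Start: (A, Z) = (221, 87).
After α: (217, 85).
After α: (213, 83).
After β⁻: (213, 84).
After α: (209, 82).
After β⁻: (209, 83).
Z = 83 is bismuth.

Bi-209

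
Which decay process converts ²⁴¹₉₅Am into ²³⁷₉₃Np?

alpha decay

ΔA = 237 − 241 = -4; ΔZ = 93 − 95 = -2.
A drops by 4 and Z drops by 2 — the signature of alpha emission.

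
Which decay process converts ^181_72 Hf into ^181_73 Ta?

beta-minus decay

ΔA = 181 − 181 = 0; ΔZ = 73 − 72 = +1.
A is unchanged and Z rises by 1 — a neutron has become a proton (β⁻ decay).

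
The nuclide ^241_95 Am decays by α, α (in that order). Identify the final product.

Pa-233

Start: (A, Z) = (241, 95).
After α: (237, 93).
After α: (233, 91).
Z = 91 is protactinium.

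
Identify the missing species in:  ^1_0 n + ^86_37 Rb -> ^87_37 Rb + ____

Conserve mass number: 1 + 86 = 87 + A, so A = 0.
Conserve atomic number: 0 + 37 = 37 + Z, so Z = 0.
A = 0 and Z = 0 is ^0_0 γ — a gamma ray.

gamma ray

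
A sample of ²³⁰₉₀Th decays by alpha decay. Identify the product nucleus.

Ra-226

Alpha decay: mass number changes by -4, atomic number by -2.
A: 230 − 4 = 226; Z: 90 − 2 = 88.
Z = 88 is radium, so the daughter is ²²⁶₈₈Ra.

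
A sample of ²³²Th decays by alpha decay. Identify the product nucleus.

Ra-228

Alpha decay: mass number changes by -4, atomic number by -2.
A: 232 − 4 = 228; Z: 90 − 2 = 88.
Z = 88 is radium, so the daughter is ²²⁸Ra.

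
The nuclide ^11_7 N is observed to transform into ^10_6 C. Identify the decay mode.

ΔA = 10 − 11 = -1; ΔZ = 6 − 7 = -1.
A drops by 1 and Z drops by 1 — a proton was emitted.

proton emission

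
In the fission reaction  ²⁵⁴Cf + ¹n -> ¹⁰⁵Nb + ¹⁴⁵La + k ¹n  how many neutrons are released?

5

Conserve mass number: 255 = 105 + 145 + k, so k = 255 − 250 = 5.
Check atomic number: 98 = 41 + 57 + 0 = 98. ✓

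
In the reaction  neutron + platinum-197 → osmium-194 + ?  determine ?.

alpha particle

Conserve mass number: 1 + 197 = 194 + A, so A = 4.
Conserve atomic number: 0 + 78 = 76 + Z, so Z = 2.
A = 4 and Z = 2 is helium-4 — an alpha particle.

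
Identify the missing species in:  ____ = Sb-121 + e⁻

Conserve mass number: A = 121 + 0, so A = 121.
Conserve atomic number: Z = 51 − 1, so Z = 50.
Z = 50 is tin, so the species is Sn-121.

Sn-121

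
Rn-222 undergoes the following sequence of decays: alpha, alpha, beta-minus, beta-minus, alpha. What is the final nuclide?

Start: (A, Z) = (222, 86).
After α: (218, 84).
After α: (214, 82).
After β⁻: (214, 83).
After β⁻: (214, 84).
After α: (210, 82).
Z = 82 is lead.

Pb-210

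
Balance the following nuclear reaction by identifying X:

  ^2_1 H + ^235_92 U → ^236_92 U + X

Conserve mass number: 2 + 235 = 236 + A, so A = 1.
Conserve atomic number: 1 + 92 = 92 + Z, so Z = 1.
A = 1 and Z = 1 is ^1_1 H — a proton.

proton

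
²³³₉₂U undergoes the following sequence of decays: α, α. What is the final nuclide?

Ra-225

Start: (A, Z) = (233, 92).
After α: (229, 90).
After α: (225, 88).
Z = 88 is radium.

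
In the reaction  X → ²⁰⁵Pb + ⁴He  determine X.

Conserve mass number: A = 205 + 4, so A = 209.
Conserve atomic number: Z = 82 + 2, so Z = 84.
Z = 84 is polonium, so the species is ²⁰⁹Po.

Po-209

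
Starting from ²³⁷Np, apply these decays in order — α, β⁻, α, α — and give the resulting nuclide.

Ra-225

Start: (A, Z) = (237, 93).
After α: (233, 91).
After β⁻: (233, 92).
After α: (229, 90).
After α: (225, 88).
Z = 88 is radium.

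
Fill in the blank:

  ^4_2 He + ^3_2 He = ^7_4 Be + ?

gamma ray

Conserve mass number: 4 + 3 = 7 + A, so A = 0.
Conserve atomic number: 2 + 2 = 4 + Z, so Z = 0.
A = 0 and Z = 0 is ^0_0 γ — a gamma ray.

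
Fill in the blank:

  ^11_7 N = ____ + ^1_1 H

C-10

Conserve mass number: 11 = A + 1, so A = 10.
Conserve atomic number: 7 = Z + 1, so Z = 6.
Z = 6 is carbon, so the species is ^10_6 C.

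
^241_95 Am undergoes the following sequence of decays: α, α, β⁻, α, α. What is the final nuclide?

Ra-225

Start: (A, Z) = (241, 95).
After α: (237, 93).
After α: (233, 91).
After β⁻: (233, 92).
After α: (229, 90).
After α: (225, 88).
Z = 88 is radium.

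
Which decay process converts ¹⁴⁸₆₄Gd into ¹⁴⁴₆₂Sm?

ΔA = 144 − 148 = -4; ΔZ = 62 − 64 = -2.
A drops by 4 and Z drops by 2 — the signature of alpha emission.

alpha decay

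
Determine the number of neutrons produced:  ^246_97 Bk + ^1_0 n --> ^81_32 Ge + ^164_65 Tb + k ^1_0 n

2

Conserve mass number: 247 = 81 + 164 + k, so k = 247 − 245 = 2.
Check atomic number: 97 = 32 + 65 + 0 = 97. ✓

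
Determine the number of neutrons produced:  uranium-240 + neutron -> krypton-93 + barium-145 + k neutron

3

Conserve mass number: 241 = 93 + 145 + k, so k = 241 − 238 = 3.
Check atomic number: 92 = 36 + 56 + 0 = 92. ✓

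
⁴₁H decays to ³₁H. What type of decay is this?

neutron emission

ΔA = 3 − 4 = -1; ΔZ = 1 − 1 = +0.
A drops by 1 with Z unchanged — a neutron was emitted.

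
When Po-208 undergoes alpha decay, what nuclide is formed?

Alpha decay: mass number changes by -4, atomic number by -2.
A: 208 − 4 = 204; Z: 84 − 2 = 82.
Z = 82 is lead, so the daughter is Pb-204.

Pb-204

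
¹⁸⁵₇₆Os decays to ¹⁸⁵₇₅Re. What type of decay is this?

ΔA = 185 − 185 = 0; ΔZ = 75 − 76 = -1.
A is unchanged and Z drops by 1 — a proton has become a neutron (β⁺ emission or electron capture).

beta-plus decay or electron capture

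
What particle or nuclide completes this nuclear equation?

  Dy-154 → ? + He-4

Gd-150

Conserve mass number: 154 = A + 4, so A = 150.
Conserve atomic number: 66 = Z + 2, so Z = 64.
Z = 64 is gadolinium, so the species is Gd-150.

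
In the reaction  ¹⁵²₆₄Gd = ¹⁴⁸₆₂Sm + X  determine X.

Conserve mass number: 152 = 148 + A, so A = 4.
Conserve atomic number: 64 = 62 + Z, so Z = 2.
A = 4 and Z = 2 is ⁴₂He — an alpha particle.

alpha particle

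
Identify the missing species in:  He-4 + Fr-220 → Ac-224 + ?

Conserve mass number: 4 + 220 = 224 + A, so A = 0.
Conserve atomic number: 2 + 87 = 89 + Z, so Z = 0.
A = 0 and Z = 0 is γ — a gamma ray.

gamma ray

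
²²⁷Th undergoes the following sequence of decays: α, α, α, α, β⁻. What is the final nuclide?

Bi-211

Start: (A, Z) = (227, 90).
After α: (223, 88).
After α: (219, 86).
After α: (215, 84).
After α: (211, 82).
After β⁻: (211, 83).
Z = 83 is bismuth.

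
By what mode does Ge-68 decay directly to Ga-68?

beta-plus decay or electron capture

ΔA = 68 − 68 = 0; ΔZ = 31 − 32 = -1.
A is unchanged and Z drops by 1 — a proton has become a neutron (β⁺ emission or electron capture).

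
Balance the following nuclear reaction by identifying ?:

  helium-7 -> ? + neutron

He-6

Conserve mass number: 7 = A + 1, so A = 6.
Conserve atomic number: 2 = Z + 0, so Z = 2.
Z = 2 is helium, so the species is helium-6.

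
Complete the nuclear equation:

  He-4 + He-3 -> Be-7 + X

gamma ray

Conserve mass number: 4 + 3 = 7 + A, so A = 0.
Conserve atomic number: 2 + 2 = 4 + Z, so Z = 0.
A = 0 and Z = 0 is γ — a gamma ray.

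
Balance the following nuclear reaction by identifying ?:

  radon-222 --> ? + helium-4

Po-218

Conserve mass number: 222 = A + 4, so A = 218.
Conserve atomic number: 86 = Z + 2, so Z = 84.
Z = 84 is polonium, so the species is polonium-218.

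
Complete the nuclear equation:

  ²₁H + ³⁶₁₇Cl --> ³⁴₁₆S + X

alpha particle

Conserve mass number: 2 + 36 = 34 + A, so A = 4.
Conserve atomic number: 1 + 17 = 16 + Z, so Z = 2.
A = 4 and Z = 2 is ⁴₂He — an alpha particle.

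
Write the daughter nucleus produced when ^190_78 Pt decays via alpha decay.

Alpha decay: mass number changes by -4, atomic number by -2.
A: 190 − 4 = 186; Z: 78 − 2 = 76.
Z = 76 is osmium, so the daughter is ^186_76 Os.

Os-186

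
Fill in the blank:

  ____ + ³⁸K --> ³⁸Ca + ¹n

Conserve mass number: A + 38 = 38 + 1, so A = 1.
Conserve atomic number: Z + 19 = 20 + 0, so Z = 1.
A = 1 and Z = 1 is ¹H — a proton.

proton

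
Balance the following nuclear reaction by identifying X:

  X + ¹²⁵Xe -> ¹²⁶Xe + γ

Conserve mass number: A + 125 = 126 + 0, so A = 1.
Conserve atomic number: Z + 54 = 54 + 0, so Z = 0.
A = 1 and Z = 0 is ¹n — a neutron.

neutron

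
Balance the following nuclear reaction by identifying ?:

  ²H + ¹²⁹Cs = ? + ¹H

Conserve mass number: 2 + 129 = A + 1, so A = 130.
Conserve atomic number: 1 + 55 = Z + 1, so Z = 55.
Z = 55 is caesium, so the species is ¹³⁰Cs.

Cs-130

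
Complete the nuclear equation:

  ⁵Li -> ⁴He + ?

proton

Conserve mass number: 5 = 4 + A, so A = 1.
Conserve atomic number: 3 = 2 + Z, so Z = 1.
A = 1 and Z = 1 is ¹H — a proton.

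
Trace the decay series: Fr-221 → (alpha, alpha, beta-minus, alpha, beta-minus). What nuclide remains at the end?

Start: (A, Z) = (221, 87).
After α: (217, 85).
After α: (213, 83).
After β⁻: (213, 84).
After α: (209, 82).
After β⁻: (209, 83).
Z = 83 is bismuth.

Bi-209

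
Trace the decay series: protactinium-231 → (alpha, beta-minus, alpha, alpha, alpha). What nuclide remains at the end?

Start: (A, Z) = (231, 91).
After α: (227, 89).
After β⁻: (227, 90).
After α: (223, 88).
After α: (219, 86).
After α: (215, 84).
Z = 84 is polonium.

Po-215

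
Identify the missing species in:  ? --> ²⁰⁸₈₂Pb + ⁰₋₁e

Conserve mass number: A = 208 + 0, so A = 208.
Conserve atomic number: Z = 82 − 1, so Z = 81.
Z = 81 is thallium, so the species is ²⁰⁸₈₁Tl.

Tl-208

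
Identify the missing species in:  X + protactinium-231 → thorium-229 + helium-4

Conserve mass number: A + 231 = 229 + 4, so A = 2.
Conserve atomic number: Z + 91 = 90 + 2, so Z = 1.
A = 2 and Z = 1 is hydrogen-2 — a deuteron.

deuteron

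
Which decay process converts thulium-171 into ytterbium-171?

ΔA = 171 − 171 = 0; ΔZ = 70 − 69 = +1.
A is unchanged and Z rises by 1 — a neutron has become a proton (β⁻ decay).

beta-minus decay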